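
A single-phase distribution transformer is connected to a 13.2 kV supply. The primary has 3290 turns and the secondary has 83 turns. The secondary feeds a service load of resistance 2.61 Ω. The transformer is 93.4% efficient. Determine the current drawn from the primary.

V_s = 13200 × 83/3290 = 333.01 V.
I_s = V_s/R = 333.01/2.61 = 127.59 A.
P_out = V_s I_s = 333.01 × 127.59 = 42489 W.
P_in = P_out/η = 42489/0.934 = 45491 W.
I_p = P_in/V_p = 45491/13200 = 3.45 A.

I_p ≈ 3.45 A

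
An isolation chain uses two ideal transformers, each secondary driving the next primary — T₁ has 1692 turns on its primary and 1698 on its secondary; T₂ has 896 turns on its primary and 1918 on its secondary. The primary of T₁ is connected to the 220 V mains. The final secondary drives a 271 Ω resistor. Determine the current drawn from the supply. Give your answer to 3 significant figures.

I_supply ≈ 3.75 A

After T₁: V = 220.00 × 1698/1692 = 220.78 V.
After T₂: V = 220.78 × 1918/896 = 472.61 V.
I_load = 472.61/271 = 1.7439 A, so P_out = 472.61 × 1.7439 = 824.20 W.
All ideal ⇒ P_in = P_out, so I_supply = 824.20/220 = 3.75 A.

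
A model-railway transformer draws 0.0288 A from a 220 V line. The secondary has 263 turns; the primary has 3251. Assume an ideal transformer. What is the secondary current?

I_s/I_p = N_p/N_s, so I_s = 0.0288 × 3251/263 = 0.356 A.

I_s ≈ 0.356 A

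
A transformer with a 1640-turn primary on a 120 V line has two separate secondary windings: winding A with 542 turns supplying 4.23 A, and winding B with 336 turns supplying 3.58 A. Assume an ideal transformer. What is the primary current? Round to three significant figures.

I_p ≈ 2.13 A

V_A = 120 × 542/1640 = 39.659 V; V_B = 120 × 336/1640 = 24.585 V.
P_out = V_A I_A + V_B I_B = 39.659×4.23 + 24.585×3.58 = 167.76 + 88.016 = 255.77 W.
Ideal ⇒ P_in = P_out, so I_p = P_out/V_p = 255.77/120 = 2.13 A.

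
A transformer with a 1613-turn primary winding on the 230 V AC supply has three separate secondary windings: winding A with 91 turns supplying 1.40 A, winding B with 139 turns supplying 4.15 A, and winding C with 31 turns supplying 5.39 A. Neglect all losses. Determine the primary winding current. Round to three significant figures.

I_p ≈ 0.540 A

V_A = 230 × 91/1613 = 12.976 V; V_B = 230 × 139/1613 = 19.820 V; V_C = 230 × 31/1613 = 4.4203 V.
P_out = V_A I_A + V_B I_B + V_C I_C = 12.976×1.40 + 19.820×4.15 + 4.4203×5.39 = 18.166 + 82.254 + 23.826 = 124.25 W.
Ideal ⇒ P_in = P_out, so I_p = P_out/V_p = 124.25/230 = 0.540 A.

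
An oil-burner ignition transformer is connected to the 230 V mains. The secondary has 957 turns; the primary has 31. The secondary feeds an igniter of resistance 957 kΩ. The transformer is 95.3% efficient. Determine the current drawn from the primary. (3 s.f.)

V_s = 230 × 957/31 = 7100.3 V.
I_s = V_s/R = 7100.3/957000 = 0.0074194 A.
P_out = V_s I_s = 7100.3 × 0.0074194 = 52.680 W.
P_in = P_out/η = 52.680/0.953 = 55.278 W.
I_p = P_in/V_p = 55.278/230 = 0.240 A.

I_p ≈ 0.240 A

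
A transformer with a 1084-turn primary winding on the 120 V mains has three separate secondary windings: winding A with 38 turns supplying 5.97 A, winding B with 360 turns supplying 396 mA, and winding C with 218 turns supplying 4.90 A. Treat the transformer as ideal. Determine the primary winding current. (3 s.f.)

V_A = 120 × 38/1084 = 4.2066 V; V_B = 120 × 360/1084 = 39.852 V; V_C = 120 × 218/1084 = 24.133 V.
P_out = V_A I_A + V_B I_B + V_C I_C = 4.2066×5.97 + 39.852×0.396 + 24.133×4.90 = 25.114 + 15.782 + 118.25 = 159.15 W.
Ideal ⇒ P_in = P_out, so I_p = P_out/V_p = 159.15/120 = 1.33 A.

I_p ≈ 1.33 A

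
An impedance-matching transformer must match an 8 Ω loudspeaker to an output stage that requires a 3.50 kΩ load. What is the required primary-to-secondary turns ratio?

N_p/N_s ≈ 20.9

Z_p/Z_s = (N_p/N_s)², so N_p/N_s = √(3500/8) = √438 = 20.9.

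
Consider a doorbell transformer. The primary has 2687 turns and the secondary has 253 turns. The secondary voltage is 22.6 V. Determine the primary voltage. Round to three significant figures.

V_p ≈ 240 V

V_p/V_s = N_p/N_s, so V_p = 22.6 × 2687/253 = 240 V.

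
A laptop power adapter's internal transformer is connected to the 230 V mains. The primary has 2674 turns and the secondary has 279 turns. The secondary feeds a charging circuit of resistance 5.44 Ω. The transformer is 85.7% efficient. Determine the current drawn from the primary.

V_s = 230 × 279/2674 = 23.998 V.
I_s = V_s/R = 23.998/5.44 = 4.4114 A.
P_out = V_s I_s = 23.998 × 4.4114 = 105.86 W.
P_in = P_out/η = 105.86/0.857 = 123.53 W.
I_p = P_in/V_p = 123.53/230 = 0.537 A.

I_p ≈ 0.537 A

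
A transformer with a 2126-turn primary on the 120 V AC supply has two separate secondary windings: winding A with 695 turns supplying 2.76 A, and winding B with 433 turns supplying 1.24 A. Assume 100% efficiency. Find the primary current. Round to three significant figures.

I_p ≈ 1.15 A

V_A = 120 × 695/2126 = 39.229 V; V_B = 120 × 433/2126 = 24.440 V.
P_out = V_A I_A + V_B I_B = 39.229×2.76 + 24.440×1.24 = 108.27 + 30.306 = 138.58 W.
Ideal ⇒ P_in = P_out, so I_p = P_out/V_p = 138.58/120 = 1.15 A.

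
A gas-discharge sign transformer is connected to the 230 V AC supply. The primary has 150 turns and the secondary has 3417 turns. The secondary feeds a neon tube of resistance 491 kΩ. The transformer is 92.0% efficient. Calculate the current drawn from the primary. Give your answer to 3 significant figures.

V_s = 230 × 3417/150 = 5239.4 V.
I_s = V_s/R = 5239.4/491000 = 0.010671 A.
P_out = V_s I_s = 5239.4 × 0.010671 = 55.909 W.
P_in = P_out/η = 55.909/0.920 = 60.771 W.
I_p = P_in/V_p = 60.771/230 = 0.264 A.

I_p ≈ 0.264 A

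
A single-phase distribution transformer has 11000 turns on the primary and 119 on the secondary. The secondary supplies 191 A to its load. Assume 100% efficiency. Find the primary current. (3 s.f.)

For an ideal transformer I_p/I_s = N_s/N_p, so I_p = 191 × 119/11000 = 2.07 A.

I_p ≈ 2.07 A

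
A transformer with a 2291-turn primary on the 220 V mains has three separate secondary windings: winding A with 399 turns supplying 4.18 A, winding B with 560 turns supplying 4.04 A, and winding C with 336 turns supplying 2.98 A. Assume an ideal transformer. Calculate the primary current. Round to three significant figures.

V_A = 220 × 399/2291 = 38.315 V; V_B = 220 × 560/2291 = 53.776 V; V_C = 220 × 336/2291 = 32.265 V.
P_out = V_A I_A + V_B I_B + V_C I_C = 38.315×4.18 + 53.776×4.04 + 32.265×2.98 = 160.16 + 217.25 + 96.151 = 473.56 W.
Ideal ⇒ P_in = P_out, so I_p = P_out/V_p = 473.56/220 = 2.15 A.

I_p ≈ 2.15 A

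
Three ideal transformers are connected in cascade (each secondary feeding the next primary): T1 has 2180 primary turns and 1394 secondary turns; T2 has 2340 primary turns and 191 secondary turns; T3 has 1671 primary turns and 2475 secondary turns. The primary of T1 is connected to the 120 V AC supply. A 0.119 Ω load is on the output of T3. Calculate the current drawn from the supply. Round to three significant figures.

I_supply ≈ 6.03 A

Secondary of T1: V = 120.00 × 1394/2180 = 76.734 V.
Secondary of T2: V = 76.734 × 191/2340 = 6.2633 V.
Secondary of T3: V = 6.2633 × 2475/1671 = 9.2769 V.
I_load = 9.2769/0.119 = 77.957 A, so P_out = 9.2769 × 77.957 = 723.20 W.
All ideal ⇒ P_in = P_out, so I_supply = 723.20/120 = 6.03 A.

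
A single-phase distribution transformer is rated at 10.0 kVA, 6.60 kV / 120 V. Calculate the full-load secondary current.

I_s = S/V_s = 10000/120 = 83.3 A.

I_s ≈ 83.3 A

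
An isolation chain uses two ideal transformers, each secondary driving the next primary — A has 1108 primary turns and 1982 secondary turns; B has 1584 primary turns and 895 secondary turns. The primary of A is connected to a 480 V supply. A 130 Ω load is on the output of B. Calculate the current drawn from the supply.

Secondary of A: V = 480.00 × 1982/1108 = 858.63 V.
Secondary of B: V = 858.63 × 895/1584 = 485.15 V.
I_load = 485.15/130 = 3.7319 A, so P_out = 485.15 × 3.7319 = 1810.5 W.
All ideal ⇒ P_in = P_out, so I_supply = 1810.5/480 = 3.77 A.

I_supply ≈ 3.77 A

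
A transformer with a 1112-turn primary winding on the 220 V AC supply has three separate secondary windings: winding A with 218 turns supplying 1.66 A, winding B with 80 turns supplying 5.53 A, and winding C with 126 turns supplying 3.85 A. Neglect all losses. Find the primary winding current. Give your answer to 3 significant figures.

I_p ≈ 1.16 A

V_A = 220 × 218/1112 = 43.129 V; V_B = 220 × 80/1112 = 15.827 V; V_C = 220 × 126/1112 = 24.928 V.
P_out = V_A I_A + V_B I_B + V_C I_C = 43.129×1.66 + 15.827×5.53 + 24.928×3.85 = 71.595 + 87.525 + 95.973 = 255.09 W.
Ideal ⇒ P_in = P_out, so I_p = P_out/V_p = 255.09/220 = 1.16 A.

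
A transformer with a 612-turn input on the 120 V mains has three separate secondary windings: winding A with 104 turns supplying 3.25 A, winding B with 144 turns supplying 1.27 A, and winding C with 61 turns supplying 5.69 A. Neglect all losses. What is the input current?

I_in ≈ 1.42 A

V_A = 120 × 104/612 = 20.392 V; V_B = 120 × 144/612 = 28.235 V; V_C = 120 × 61/612 = 11.961 V.
P_out = V_A I_A + V_B I_B + V_C I_C = 20.392×3.25 + 28.235×1.27 + 11.961×5.69 = 66.275 + 35.859 + 68.057 = 170.19 W.
Ideal ⇒ P_in = P_out, so I_in = P_out/V_in = 170.19/120 = 1.42 A.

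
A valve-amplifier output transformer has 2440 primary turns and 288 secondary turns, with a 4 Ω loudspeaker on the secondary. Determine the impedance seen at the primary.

Z_p ≈ 287 Ω

Z_p = (N_p/N_s)² × Z_s = (2440/288)² × 4 = 287 Ω.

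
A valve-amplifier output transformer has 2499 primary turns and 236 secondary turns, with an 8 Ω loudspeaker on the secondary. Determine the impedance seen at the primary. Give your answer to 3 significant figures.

Z_p ≈ 897 Ω

Z_p = (N_p/N_s)² × Z_s = (2499/236)² × 8 = 897 Ω.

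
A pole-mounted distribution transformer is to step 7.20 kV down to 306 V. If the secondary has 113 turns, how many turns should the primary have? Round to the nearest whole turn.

N_p/N_s = V_p/V_s, so N_p = 113 × 7200/306 = 2658.8 ≈ 2659 turns.

N_p = 2659 turns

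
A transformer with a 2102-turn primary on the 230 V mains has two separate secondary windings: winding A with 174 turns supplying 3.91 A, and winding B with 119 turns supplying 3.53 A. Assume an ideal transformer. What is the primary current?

I_p ≈ 0.524 A

V_A = 230 × 174/2102 = 19.039 V; V_B = 230 × 119/2102 = 13.021 V.
P_out = V_A I_A + V_B I_B = 19.039×3.91 + 13.021×3.53 = 74.443 + 45.964 = 120.41 W.
Ideal ⇒ P_in = P_out, so I_p = P_out/V_p = 120.41/230 = 0.524 A.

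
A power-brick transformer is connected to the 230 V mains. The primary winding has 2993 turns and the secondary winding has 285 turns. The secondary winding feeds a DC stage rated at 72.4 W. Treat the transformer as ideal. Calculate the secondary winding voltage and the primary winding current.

V_s = V_p × N_s/N_p = 230 × 285/2993 = 21.901 V.
I_s = P/V_s = 72.4/21.901 = 3.3058 A.
I_p = I_s × N_s/N_p = 3.3058 × 285/2993 = 0.315 A.

V_s ≈ 21.9 V, I_p ≈ 0.315 A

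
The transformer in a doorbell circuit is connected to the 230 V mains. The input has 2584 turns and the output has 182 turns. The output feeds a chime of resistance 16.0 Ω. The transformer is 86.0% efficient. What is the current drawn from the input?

V_out = 230 × 182/2584 = 16.200 V.
I_out = V_out/R = 16.200/16.0 = 1.0125 A.
P_out = V_out I_out = 16.200 × 1.0125 = 16.402 W.
P_in = P_out/η = 16.402/0.860 = 19.072 W.
I_in = P_in/V_in = 19.072/230 = 0.0829 A.

I_in ≈ 0.0829 A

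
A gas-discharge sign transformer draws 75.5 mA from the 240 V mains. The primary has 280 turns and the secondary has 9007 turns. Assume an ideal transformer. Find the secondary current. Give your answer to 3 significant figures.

I_s ≈ 0.00235 A

I_s/I_p = N_p/N_s, so I_s = 0.0755 × 280/9007 = 0.00235 A.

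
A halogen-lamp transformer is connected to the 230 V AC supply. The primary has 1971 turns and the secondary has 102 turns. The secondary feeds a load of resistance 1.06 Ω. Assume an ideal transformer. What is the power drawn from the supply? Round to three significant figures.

V_s = V_p × N_s/N_p = 230 × 102/1971 = 11.903 V.
I_s = V_s/R = 11.903/1.06 = 11.229 A.
I_p = I_s × N_s/N_p = 11.229 × 102/1971 = 0.58110 A.
P = V_p I_p = 230 × 0.58110 = 134 W.

P ≈ 134 W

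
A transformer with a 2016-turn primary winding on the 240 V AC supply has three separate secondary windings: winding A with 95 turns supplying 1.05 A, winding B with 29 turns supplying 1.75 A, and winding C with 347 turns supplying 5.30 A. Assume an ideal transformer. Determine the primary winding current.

I_p ≈ 0.987 A

V_A = 240 × 95/2016 = 11.310 V; V_B = 240 × 29/2016 = 3.4524 V; V_C = 240 × 347/2016 = 41.310 V.
P_out = V_A I_A + V_B I_B + V_C I_C = 11.310×1.05 + 3.4524×1.75 + 41.310×5.30 = 11.875 + 6.0417 + 218.94 = 236.86 W.
Ideal ⇒ P_in = P_out, so I_p = P_out/V_p = 236.86/240 = 0.987 A.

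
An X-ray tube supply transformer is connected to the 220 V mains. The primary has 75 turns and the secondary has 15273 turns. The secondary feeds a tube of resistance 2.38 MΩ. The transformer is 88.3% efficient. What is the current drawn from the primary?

V_s = 220 × 15273/75 = 44801 V.
I_s = V_s/R = 44801/(2.38×10^6) = 0.018824 A.
P_out = V_s I_s = 44801 × 0.018824 = 843.32 W.
P_in = P_out/η = 843.32/0.883 = 955.07 W.
I_p = P_in/V_p = 955.07/220 = 4.34 A.

I_p ≈ 4.34 A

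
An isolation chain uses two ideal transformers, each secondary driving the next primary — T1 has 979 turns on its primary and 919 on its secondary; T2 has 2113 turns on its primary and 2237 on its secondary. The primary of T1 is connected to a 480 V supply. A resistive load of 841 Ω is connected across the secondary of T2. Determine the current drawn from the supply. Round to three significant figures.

After T1: V = 480.00 × 919/979 = 450.58 V.
After T2: V = 450.58 × 2237/2113 = 477.02 V.
I_load = 477.02/841 = 0.56721 A, so P_out = 477.02 × 0.56721 = 270.57 W.
All ideal ⇒ P_in = P_out, so I_supply = 270.57/480 = 0.564 A.

I_supply ≈ 0.564 A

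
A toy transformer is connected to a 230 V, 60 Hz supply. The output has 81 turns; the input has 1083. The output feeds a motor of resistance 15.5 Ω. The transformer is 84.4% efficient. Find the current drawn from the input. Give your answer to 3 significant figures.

V_out = 230 × 81/1083 = 17.202 V.
I_out = V_out/R = 17.202/15.5 = 1.1098 A.
P_out = V_out I_out = 17.202 × 1.1098 = 19.091 W.
P_in = P_out/η = 19.091/0.844 = 22.620 W.
I_in = P_in/V_in = 22.620/230 = 0.0983 A.

I_in ≈ 0.0983 A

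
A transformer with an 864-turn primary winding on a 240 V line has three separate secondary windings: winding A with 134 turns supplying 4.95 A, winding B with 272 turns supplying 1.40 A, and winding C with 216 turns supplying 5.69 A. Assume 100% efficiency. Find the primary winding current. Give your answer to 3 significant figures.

I_p ≈ 2.63 A

V_A = 240 × 134/864 = 37.222 V; V_B = 240 × 272/864 = 75.556 V; V_C = 240 × 216/864 = 60.000 V.
P_out = V_A I_A + V_B I_B + V_C I_C = 37.222×4.95 + 75.556×1.40 + 60.000×5.69 = 184.25 + 105.78 + 341.40 = 631.43 W.
Ideal ⇒ P_in = P_out, so I_p = P_out/V_p = 631.43/240 = 2.63 A.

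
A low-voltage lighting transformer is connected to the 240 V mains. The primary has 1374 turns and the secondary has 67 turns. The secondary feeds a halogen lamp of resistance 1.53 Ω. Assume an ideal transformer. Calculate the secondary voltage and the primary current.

V_s ≈ 11.7 V, I_p ≈ 0.373 A

V_s = V_p × N_s/N_p = 240 × 67/1374 = 11.703 V.
I_s = V_s/R = 11.703/1.53 = 7.6491 A.
I_p = I_s × N_s/N_p = 7.6491 × 67/1374 = 0.373 A.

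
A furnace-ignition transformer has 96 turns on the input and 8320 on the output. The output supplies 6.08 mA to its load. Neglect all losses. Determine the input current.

I_in ≈ 0.527 A

For an ideal transformer I_in/I_out = N_out/N_in, so I_in = 0.00608 × 8320/96 = 0.527 A.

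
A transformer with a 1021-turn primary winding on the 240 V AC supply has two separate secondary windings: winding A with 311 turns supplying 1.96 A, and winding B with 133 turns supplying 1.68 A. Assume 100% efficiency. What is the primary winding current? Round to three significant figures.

I_p ≈ 0.816 A

V_A = 240 × 311/1021 = 73.105 V; V_B = 240 × 133/1021 = 31.263 V.
P_out = V_A I_A + V_B I_B = 73.105×1.96 + 31.263×1.68 = 143.29 + 52.523 = 195.81 W.
Ideal ⇒ P_in = P_out, so I_p = P_out/V_p = 195.81/240 = 0.816 A.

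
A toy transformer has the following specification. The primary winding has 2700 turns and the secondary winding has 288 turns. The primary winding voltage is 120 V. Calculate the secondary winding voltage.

V_s/V_p = N_s/N_p, so V_s = 120 × 288/2700 = 12.8 V.

V_s ≈ 12.8 V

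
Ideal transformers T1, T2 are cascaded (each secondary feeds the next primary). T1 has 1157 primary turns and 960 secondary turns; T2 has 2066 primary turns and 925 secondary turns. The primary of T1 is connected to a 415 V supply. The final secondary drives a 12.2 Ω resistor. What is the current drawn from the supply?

Secondary of T1: V = 415.00 × 960/1157 = 344.34 V.
Secondary of T2: V = 344.34 × 925/2066 = 154.17 V.
I_load = 154.17/12.2 = 12.637 A, so P_out = 154.17 × 12.637 = 1948.2 W.
All ideal ⇒ P_in = P_out, so I_supply = 1948.2/415 = 4.69 A.

I_supply ≈ 4.69 A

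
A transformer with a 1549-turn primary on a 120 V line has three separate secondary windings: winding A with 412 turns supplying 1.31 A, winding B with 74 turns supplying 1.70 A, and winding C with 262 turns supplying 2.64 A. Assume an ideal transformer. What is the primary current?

I_p ≈ 0.876 A

V_A = 120 × 412/1549 = 31.917 V; V_B = 120 × 74/1549 = 5.7327 V; V_C = 120 × 262/1549 = 20.297 V.
P_out = V_A I_A + V_B I_B + V_C I_C = 31.917×1.31 + 5.7327×1.70 + 20.297×2.64 = 41.812 + 9.7456 + 53.584 = 105.14 W.
Ideal ⇒ P_in = P_out, so I_p = P_out/V_p = 105.14/120 = 0.876 A.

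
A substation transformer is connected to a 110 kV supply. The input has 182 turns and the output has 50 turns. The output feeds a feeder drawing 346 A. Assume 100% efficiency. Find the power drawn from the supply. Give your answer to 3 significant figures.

I_in = I_out × N_out/N_in = 346 × 50/182 = 95.055 A.
P = V_in I_in = 110000 × 95.055 = 1.05×10^7 W.

P ≈ 1.05×10^7 W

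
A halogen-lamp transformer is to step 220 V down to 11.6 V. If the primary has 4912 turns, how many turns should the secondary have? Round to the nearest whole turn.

N_s = 259 turns

N_s/N_p = V_s/V_p, so N_s = 4912 × 11.6/220 = 259.0 ≈ 259 turns.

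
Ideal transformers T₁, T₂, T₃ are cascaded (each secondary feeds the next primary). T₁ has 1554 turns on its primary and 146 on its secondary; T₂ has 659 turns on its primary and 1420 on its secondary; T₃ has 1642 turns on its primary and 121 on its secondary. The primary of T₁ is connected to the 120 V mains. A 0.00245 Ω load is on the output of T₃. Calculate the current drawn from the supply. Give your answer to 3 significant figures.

I_supply ≈ 10.9 A

Secondary of T₁: V = 120.00 × 146/1554 = 11.274 V.
Secondary of T₂: V = 11.274 × 1420/659 = 24.293 V.
Secondary of T₃: V = 24.293 × 121/1642 = 1.7902 V.
I_load = 1.7902/0.00245 = 730.69 A, so P_out = 1.7902 × 730.69 = 1308.1 W.
All ideal ⇒ P_in = P_out, so I_supply = 1308.1/120 = 10.9 A.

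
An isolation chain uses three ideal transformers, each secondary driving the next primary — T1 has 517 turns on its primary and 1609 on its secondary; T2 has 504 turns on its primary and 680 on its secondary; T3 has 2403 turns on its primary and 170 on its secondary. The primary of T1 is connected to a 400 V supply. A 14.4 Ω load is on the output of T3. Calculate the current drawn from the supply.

I_supply ≈ 2.45 A

Secondary of T1: V = 400.00 × 1609/517 = 1244.9 V.
Secondary of T2: V = 1244.9 × 680/504 = 1679.6 V.
Secondary of T3: V = 1679.6 × 170/2403 = 118.82 V.
I_load = 118.82/14.4 = 8.2516 A, so P_out = 118.82 × 8.2516 = 980.47 W.
All ideal ⇒ P_in = P_out, so I_supply = 980.47/400 = 2.45 A.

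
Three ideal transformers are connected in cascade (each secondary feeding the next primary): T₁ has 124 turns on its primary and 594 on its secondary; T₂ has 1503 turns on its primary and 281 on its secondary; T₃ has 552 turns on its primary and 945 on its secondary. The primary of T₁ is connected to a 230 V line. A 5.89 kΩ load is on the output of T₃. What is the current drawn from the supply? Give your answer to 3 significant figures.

Secondary of T₁: V = 230.00 × 594/124 = 1101.8 V.
Secondary of T₂: V = 1101.8 × 281/1503 = 205.99 V.
Secondary of T₃: V = 205.99 × 945/552 = 352.64 V.
I_load = 352.64/5890 = 0.059871 A, so P_out = 352.64 × 0.059871 = 21.113 W.
All ideal ⇒ P_in = P_out, so I_supply = 21.113/230 = 0.0918 A.

I_supply ≈ 0.0918 A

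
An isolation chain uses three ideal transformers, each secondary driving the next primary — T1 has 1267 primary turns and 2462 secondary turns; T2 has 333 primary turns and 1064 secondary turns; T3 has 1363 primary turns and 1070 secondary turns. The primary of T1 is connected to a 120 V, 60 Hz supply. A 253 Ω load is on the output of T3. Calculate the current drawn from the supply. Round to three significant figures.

I_supply ≈ 11.3 A

Secondary of T1: V = 120.00 × 2462/1267 = 233.18 V.
Secondary of T2: V = 233.18 × 1064/333 = 745.06 V.
Secondary of T3: V = 745.06 × 1070/1363 = 584.90 V.
I_load = 584.90/253 = 2.3118 A, so P_out = 584.90 × 2.3118 = 1352.2 W.
All ideal ⇒ P_in = P_out, so I_supply = 1352.2/120 = 11.3 A.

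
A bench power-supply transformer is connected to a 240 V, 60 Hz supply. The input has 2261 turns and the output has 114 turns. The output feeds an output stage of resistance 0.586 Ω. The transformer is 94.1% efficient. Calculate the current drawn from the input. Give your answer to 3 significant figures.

I_in ≈ 1.11 A

V_out = 240 × 114/2261 = 12.101 V.
I_out = V_out/R = 12.101/0.586 = 20.650 A.
P_out = V_out I_out = 12.101 × 20.650 = 249.88 W.
P_in = P_out/η = 249.88/0.941 = 265.55 W.
I_in = P_in/V_in = 265.55/240 = 1.11 A.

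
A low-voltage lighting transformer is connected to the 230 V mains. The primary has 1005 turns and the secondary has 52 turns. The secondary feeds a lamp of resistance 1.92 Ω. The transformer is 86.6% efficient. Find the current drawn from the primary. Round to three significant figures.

V_s = 230 × 52/1005 = 11.900 V.
I_s = V_s/R = 11.900/1.92 = 6.1982 A.
P_out = V_s I_s = 11.900 × 6.1982 = 73.761 W.
P_in = P_out/η = 73.761/0.866 = 85.175 W.
I_p = P_in/V_p = 85.175/230 = 0.370 A.

I_p ≈ 0.370 A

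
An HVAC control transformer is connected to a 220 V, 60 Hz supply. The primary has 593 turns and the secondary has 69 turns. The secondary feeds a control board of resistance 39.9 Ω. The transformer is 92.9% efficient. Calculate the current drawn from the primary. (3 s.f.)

V_s = 220 × 69/593 = 25.599 V.
I_s = V_s/R = 25.599/39.9 = 0.64157 A.
P_out = V_s I_s = 25.599 × 0.64157 = 16.423 W.
P_in = P_out/η = 16.423/0.929 = 17.679 W.
I_p = P_in/V_p = 17.679/220 = 0.0804 A.

I_p ≈ 0.0804 A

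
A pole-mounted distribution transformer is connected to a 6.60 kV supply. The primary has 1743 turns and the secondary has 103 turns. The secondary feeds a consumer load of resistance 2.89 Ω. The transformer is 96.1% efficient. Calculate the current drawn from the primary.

I_p ≈ 8.30 A

V_s = 6600 × 103/1743 = 390.02 V.
I_s = V_s/R = 390.02/2.89 = 134.95 A.
P_out = V_s I_s = 390.02 × 134.95 = 52634 W.
P_in = P_out/η = 52634/0.961 = 54770 W.
I_p = P_in/V_p = 54770/6600 = 8.30 A.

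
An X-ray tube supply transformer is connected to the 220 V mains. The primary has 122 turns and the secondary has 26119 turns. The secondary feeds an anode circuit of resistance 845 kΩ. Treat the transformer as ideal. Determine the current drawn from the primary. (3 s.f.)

V_s = V_p × N_s/N_p = 220 × 26119/122 = 47100 V.
I_s = V_s/R = 47100/845000 = 0.055739 A.
For an ideal transformer I_p N_p = I_s N_s, so I_p = 0.055739 × 26119/122 = 11.9 A.

I_p ≈ 11.9 A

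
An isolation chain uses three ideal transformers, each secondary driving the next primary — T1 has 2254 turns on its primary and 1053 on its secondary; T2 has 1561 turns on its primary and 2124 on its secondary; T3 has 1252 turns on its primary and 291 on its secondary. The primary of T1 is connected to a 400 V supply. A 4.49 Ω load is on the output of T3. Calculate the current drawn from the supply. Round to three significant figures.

I_supply ≈ 1.94 A

After T1: V = 400.00 × 1053/2254 = 186.87 V.
After T2: V = 186.87 × 2124/1561 = 254.26 V.
After T3: V = 254.26 × 291/1252 = 59.098 V.
I_load = 59.098/4.49 = 13.162 A, so P_out = 59.098 × 13.162 = 777.86 W.
All ideal ⇒ P_in = P_out, so I_supply = 777.86/400 = 1.94 A.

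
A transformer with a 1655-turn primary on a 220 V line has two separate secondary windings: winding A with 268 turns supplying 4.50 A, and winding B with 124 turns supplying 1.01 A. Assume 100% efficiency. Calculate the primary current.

V_A = 220 × 268/1655 = 35.625 V; V_B = 220 × 124/1655 = 16.483 V.
P_out = V_A I_A + V_B I_B = 35.625×4.50 + 16.483×1.01 = 160.31 + 16.648 = 176.96 W.
Ideal ⇒ P_in = P_out, so I_p = P_out/V_p = 176.96/220 = 0.804 A.

I_p ≈ 0.804 A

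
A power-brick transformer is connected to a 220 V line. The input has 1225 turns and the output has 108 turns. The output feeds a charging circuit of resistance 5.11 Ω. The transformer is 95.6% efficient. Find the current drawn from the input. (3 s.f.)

V_out = 220 × 108/1225 = 19.396 V.
I_out = V_out/R = 19.396/5.11 = 3.7957 A.
P_out = V_out I_out = 19.396 × 3.7957 = 73.621 W.
P_in = P_out/η = 73.621/0.956 = 77.009 W.
I_in = P_in/V_in = 77.009/220 = 0.350 A.

I_in ≈ 0.350 A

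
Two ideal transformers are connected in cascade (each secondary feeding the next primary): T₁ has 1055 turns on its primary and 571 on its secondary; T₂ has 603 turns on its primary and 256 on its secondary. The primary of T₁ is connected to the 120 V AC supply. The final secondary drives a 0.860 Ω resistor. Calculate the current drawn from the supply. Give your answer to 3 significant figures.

I_supply ≈ 7.37 A

Secondary of T₁: V = 120.00 × 571/1055 = 64.948 V.
Secondary of T₂: V = 64.948 × 256/603 = 27.573 V.
I_load = 27.573/0.860 = 32.062 A, so P_out = 27.573 × 32.062 = 884.05 W.
All ideal ⇒ P_in = P_out, so I_supply = 884.05/120 = 7.37 A.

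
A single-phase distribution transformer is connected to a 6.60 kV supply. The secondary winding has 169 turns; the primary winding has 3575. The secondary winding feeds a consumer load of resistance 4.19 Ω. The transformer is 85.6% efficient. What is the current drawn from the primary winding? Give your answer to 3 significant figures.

V_s = 6600 × 169/3575 = 312.00 V.
I_s = V_s/R = 312.00/4.19 = 74.463 A.
P_out = V_s I_s = 312.00 × 74.463 = 23232 W.
P_in = P_out/η = 23232/0.856 = 27141 W.
I_p = P_in/V_p = 27141/6600 = 4.11 A.

I_p ≈ 4.11 A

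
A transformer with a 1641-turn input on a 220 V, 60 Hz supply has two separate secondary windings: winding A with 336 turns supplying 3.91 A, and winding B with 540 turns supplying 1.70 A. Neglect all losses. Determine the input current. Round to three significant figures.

I_in ≈ 1.36 A

V_A = 220 × 336/1641 = 45.046 V; V_B = 220 × 540/1641 = 72.395 V.
P_out = V_A I_A + V_B I_B = 45.046×3.91 + 72.395×1.70 = 176.13 + 123.07 = 299.20 W.
Ideal ⇒ P_in = P_out, so I_in = P_out/V_in = 299.20/220 = 1.36 A.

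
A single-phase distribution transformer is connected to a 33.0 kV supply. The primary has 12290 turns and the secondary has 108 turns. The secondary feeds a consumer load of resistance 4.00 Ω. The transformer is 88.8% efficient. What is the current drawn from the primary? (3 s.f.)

I_p ≈ 0.717 A

V_s = 33000 × 108/12290 = 289.99 V.
I_s = V_s/R = 289.99/4.00 = 72.498 A.
P_out = V_s I_s = 289.99 × 72.498 = 21024 W.
P_in = P_out/η = 21024/0.888 = 23675 W.
I_p = P_in/V_p = 23675/33000 = 0.717 A.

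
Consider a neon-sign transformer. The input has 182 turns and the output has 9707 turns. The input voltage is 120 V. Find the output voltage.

V_out/V_in = N_out/N_in, so V_out = 120 × 9707/182 = 6400 V.

V_out ≈ 6400 V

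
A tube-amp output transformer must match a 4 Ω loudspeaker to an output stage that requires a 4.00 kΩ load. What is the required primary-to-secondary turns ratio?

N_p/N_s ≈ 31.6

Z_p/Z_s = (N_p/N_s)², so N_p/N_s = √(4000/4) = √1000 = 31.6.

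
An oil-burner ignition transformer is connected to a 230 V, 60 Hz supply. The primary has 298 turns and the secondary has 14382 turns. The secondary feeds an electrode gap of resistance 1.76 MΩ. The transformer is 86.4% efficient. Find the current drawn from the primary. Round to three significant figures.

I_p ≈ 0.352 A

V_s = 230 × 14382/298 = 11100 V.
I_s = V_s/R = 11100/(1.76×10^6) = 0.0063069 A.
P_out = V_s I_s = 11100 × 0.0063069 = 70.008 W.
P_in = P_out/η = 70.008/0.864 = 81.028 W.
I_p = P_in/V_p = 81.028/230 = 0.352 A.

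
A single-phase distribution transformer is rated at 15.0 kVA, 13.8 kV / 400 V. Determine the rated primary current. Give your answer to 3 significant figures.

I_p = S/V_p = 15000/13800 = 1.09 A.

I_p ≈ 1.09 A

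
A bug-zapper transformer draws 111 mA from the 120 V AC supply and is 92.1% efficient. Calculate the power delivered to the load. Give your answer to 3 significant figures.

P_in = V_in I_in = 120 × 0.111 = 13.320 W.
P_out = η P_in = 0.921 × 13.320 = 12.3 W.

P_out ≈ 12.3 W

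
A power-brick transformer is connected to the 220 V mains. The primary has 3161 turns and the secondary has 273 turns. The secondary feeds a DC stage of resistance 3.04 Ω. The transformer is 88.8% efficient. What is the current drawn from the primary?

I_p ≈ 0.608 A

V_s = 220 × 273/3161 = 19.000 V.
I_s = V_s/R = 19.000/3.04 = 6.2501 A.
P_out = V_s I_s = 19.000 × 6.2501 = 118.75 W.
P_in = P_out/η = 118.75/0.888 = 133.73 W.
I_p = P_in/V_p = 133.73/220 = 0.608 A.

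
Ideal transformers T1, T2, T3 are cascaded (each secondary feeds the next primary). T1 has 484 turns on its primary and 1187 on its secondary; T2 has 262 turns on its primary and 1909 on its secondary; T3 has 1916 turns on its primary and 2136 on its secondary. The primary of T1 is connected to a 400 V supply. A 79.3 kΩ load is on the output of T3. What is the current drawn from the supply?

I_supply ≈ 2.00 A

Secondary of T1: V = 400.00 × 1187/484 = 980.99 V.
Secondary of T2: V = 980.99 × 1909/262 = 7147.8 V.
Secondary of T3: V = 7147.8 × 2136/1916 = 7968.5 V.
I_load = 7968.5/79300 = 0.10049 A, so P_out = 7968.5 × 0.10049 = 800.72 W.
All ideal ⇒ P_in = P_out, so I_supply = 800.72/400 = 2.00 A.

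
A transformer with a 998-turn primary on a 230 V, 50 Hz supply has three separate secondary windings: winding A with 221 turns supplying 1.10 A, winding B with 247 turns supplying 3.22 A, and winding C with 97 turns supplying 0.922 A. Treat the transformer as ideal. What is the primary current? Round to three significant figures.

V_A = 230 × 221/998 = 50.932 V; V_B = 230 × 247/998 = 56.924 V; V_C = 230 × 97/998 = 22.355 V.
P_out = V_A I_A + V_B I_B + V_C I_C = 50.932×1.10 + 56.924×3.22 + 22.355×0.922 = 56.025 + 183.29 + 20.611 = 259.93 W.
Ideal ⇒ P_in = P_out, so I_p = P_out/V_p = 259.93/230 = 1.13 A.

I_p ≈ 1.13 A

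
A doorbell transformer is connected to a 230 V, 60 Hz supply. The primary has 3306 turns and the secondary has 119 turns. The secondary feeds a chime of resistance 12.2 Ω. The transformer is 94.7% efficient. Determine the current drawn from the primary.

I_p ≈ 0.0258 A

V_s = 230 × 119/3306 = 8.2789 V.
I_s = V_s/R = 8.2789/12.2 = 0.67860 A.
P_out = V_s I_s = 8.2789 × 0.67860 = 5.6180 W.
P_in = P_out/η = 5.6180/0.947 = 5.9325 W.
I_p = P_in/V_p = 5.9325/230 = 0.0258 A.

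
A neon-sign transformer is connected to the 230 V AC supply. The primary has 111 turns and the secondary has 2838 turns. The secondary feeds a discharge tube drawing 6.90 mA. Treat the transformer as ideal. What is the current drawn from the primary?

I_p ≈ 0.176 A

For an ideal transformer I_p N_p = I_s N_s, so I_p = 0.00690 × 2838/111 = 0.176 A.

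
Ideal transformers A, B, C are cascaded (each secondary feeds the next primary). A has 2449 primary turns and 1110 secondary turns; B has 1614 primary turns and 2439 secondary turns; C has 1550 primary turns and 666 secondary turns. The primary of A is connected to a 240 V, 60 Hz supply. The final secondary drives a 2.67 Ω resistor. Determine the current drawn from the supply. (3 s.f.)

I_supply ≈ 7.79 A

Secondary of A: V = 240.00 × 1110/2449 = 108.78 V.
Secondary of B: V = 108.78 × 2439/1614 = 164.38 V.
Secondary of C: V = 164.38 × 666/1550 = 70.631 V.
I_load = 70.631/2.67 = 26.454 A, so P_out = 70.631 × 26.454 = 1868.4 W.
All ideal ⇒ P_in = P_out, so I_supply = 1868.4/240 = 7.79 A.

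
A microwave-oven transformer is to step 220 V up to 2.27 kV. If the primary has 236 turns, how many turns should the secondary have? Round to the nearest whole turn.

N_s = 2435 turns

N_s/N_p = V_s/V_p, so N_s = 236 × 2270/220 = 2435.1 ≈ 2435 turns.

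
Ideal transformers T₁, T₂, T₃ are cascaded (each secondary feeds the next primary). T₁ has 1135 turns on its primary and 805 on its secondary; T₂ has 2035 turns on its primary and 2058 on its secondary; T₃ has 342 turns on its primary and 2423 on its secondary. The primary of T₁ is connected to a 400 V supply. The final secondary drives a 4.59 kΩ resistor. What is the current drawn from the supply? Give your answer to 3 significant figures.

Secondary of T₁: V = 400.00 × 805/1135 = 283.70 V.
Secondary of T₂: V = 283.70 × 2058/2035 = 286.91 V.
Secondary of T₃: V = 286.91 × 2423/342 = 2032.7 V.
I_load = 2032.7/4590 = 0.44285 A, so P_out = 2032.7 × 0.44285 = 900.17 W.
All ideal ⇒ P_in = P_out, so I_supply = 900.17/400 = 2.25 A.

I_supply ≈ 2.25 A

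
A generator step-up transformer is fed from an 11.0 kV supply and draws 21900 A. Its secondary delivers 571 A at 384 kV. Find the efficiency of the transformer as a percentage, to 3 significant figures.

P_in = 11000 × 21900 = 2.40900×10^8 W.
P_out = 384000 × 571 = 2.19264×10^8 W.
η = P_out/P_in = 2.19264×10^8/(2.40900×10^8) = 0.910.

η ≈ 91.0%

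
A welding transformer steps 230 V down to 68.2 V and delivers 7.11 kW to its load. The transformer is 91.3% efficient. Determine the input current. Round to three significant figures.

I_in ≈ 33.9 A

P_in = P_out/η = 7110/0.913 = 7787.5 W.
I_in = P_in/V_in = 7787.5/230 = 33.9 A.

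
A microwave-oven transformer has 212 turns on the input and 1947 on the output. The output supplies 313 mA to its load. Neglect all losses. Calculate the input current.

For an ideal transformer I_in/I_out = N_out/N_in, so I_in = 0.313 × 1947/212 = 2.87 A.

I_in ≈ 2.87 A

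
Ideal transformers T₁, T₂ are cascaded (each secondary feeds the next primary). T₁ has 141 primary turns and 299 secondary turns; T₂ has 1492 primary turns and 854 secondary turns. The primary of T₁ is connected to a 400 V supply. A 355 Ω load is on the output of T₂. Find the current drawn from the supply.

I_supply ≈ 1.66 A

Secondary of T₁: V = 400.00 × 299/141 = 848.23 V.
Secondary of T₂: V = 848.23 × 854/1492 = 485.51 V.
I_load = 485.51/355 = 1.3676 A, so P_out = 485.51 × 1.3676 = 664.01 W.
All ideal ⇒ P_in = P_out, so I_supply = 664.01/400 = 1.66 A.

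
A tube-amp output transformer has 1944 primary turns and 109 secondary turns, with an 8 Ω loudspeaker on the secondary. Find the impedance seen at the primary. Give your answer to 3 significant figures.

Z_p ≈ 2540 Ω

Z_p = (N_p/N_s)² × Z_s = (1944/109)² × 8 = 2540 Ω.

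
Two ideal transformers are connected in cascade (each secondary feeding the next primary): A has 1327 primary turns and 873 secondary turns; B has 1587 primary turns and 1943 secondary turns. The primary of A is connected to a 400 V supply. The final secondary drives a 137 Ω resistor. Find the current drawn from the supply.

I_supply ≈ 1.89 A

After A: V = 400.00 × 873/1327 = 263.15 V.
After B: V = 263.15 × 1943/1587 = 322.18 V.
I_load = 322.18/137 = 2.3517 A, so P_out = 322.18 × 2.3517 = 757.67 W.
All ideal ⇒ P_in = P_out, so I_supply = 757.67/400 = 1.89 A.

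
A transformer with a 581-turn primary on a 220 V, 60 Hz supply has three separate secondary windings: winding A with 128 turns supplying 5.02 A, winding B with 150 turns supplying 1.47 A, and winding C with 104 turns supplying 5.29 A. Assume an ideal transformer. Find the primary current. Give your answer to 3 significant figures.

V_A = 220 × 128/581 = 48.468 V; V_B = 220 × 150/581 = 56.799 V; V_C = 220 × 104/581 = 39.380 V.
P_out = V_A I_A + V_B I_B + V_C I_C = 48.468×5.02 + 56.799×1.47 + 39.380×5.29 = 243.31 + 83.494 + 208.32 = 535.13 W.
Ideal ⇒ P_in = P_out, so I_p = P_out/V_p = 535.13/220 = 2.43 A.

I_p ≈ 2.43 A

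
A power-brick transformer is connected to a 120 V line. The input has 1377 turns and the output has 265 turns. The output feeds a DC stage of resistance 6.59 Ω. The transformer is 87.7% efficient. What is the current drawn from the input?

I_in ≈ 0.769 A

V_out = 120 × 265/1377 = 23.094 V.
I_out = V_out/R = 23.094/6.59 = 3.5044 A.
P_out = V_out I_out = 23.094 × 3.5044 = 80.928 W.
P_in = P_out/η = 80.928/0.877 = 92.279 W.
I_in = P_in/V_in = 92.279/120 = 0.769 A.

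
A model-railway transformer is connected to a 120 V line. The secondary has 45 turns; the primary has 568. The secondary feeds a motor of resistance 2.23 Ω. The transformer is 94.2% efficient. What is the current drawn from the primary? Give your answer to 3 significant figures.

I_p ≈ 0.359 A

V_s = 120 × 45/568 = 9.5070 V.
I_s = V_s/R = 9.5070/2.23 = 4.2632 A.
P_out = V_s I_s = 9.5070 × 4.2632 = 40.531 W.
P_in = P_out/η = 40.531/0.942 = 43.026 W.
I_p = P_in/V_p = 43.026/120 = 0.359 A.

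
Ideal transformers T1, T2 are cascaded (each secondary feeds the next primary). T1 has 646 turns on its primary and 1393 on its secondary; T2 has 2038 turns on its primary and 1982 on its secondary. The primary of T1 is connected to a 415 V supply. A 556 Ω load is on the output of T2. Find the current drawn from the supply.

Secondary of T1: V = 415.00 × 1393/646 = 894.88 V.
Secondary of T2: V = 894.88 × 1982/2038 = 870.29 V.
I_load = 870.29/556 = 1.5653 A, so P_out = 870.29 × 1.5653 = 1362.3 W.
All ideal ⇒ P_in = P_out, so I_supply = 1362.3/415 = 3.28 A.

I_supply ≈ 3.28 A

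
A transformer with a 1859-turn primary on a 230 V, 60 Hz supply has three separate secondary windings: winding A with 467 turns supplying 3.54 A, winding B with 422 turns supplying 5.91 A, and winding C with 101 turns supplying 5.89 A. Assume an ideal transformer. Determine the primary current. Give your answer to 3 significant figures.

I_p ≈ 2.55 A

V_A = 230 × 467/1859 = 57.778 V; V_B = 230 × 422/1859 = 52.211 V; V_C = 230 × 101/1859 = 12.496 V.
P_out = V_A I_A + V_B I_B + V_C I_C = 57.778×3.54 + 52.211×5.91 + 12.496×5.89 = 204.54 + 308.57 + 73.601 = 586.70 W.
Ideal ⇒ P_in = P_out, so I_p = P_out/V_p = 586.70/230 = 2.55 A.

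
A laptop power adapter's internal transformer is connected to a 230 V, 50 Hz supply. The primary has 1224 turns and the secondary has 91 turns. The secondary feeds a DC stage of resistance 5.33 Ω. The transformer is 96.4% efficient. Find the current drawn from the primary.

I_p ≈ 0.247 A

V_s = 230 × 91/1224 = 17.100 V.
I_s = V_s/R = 17.100/5.33 = 3.2082 A.
P_out = V_s I_s = 17.100 × 3.2082 = 54.859 W.
P_in = P_out/η = 54.859/0.964 = 56.908 W.
I_p = P_in/V_p = 56.908/230 = 0.247 A.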